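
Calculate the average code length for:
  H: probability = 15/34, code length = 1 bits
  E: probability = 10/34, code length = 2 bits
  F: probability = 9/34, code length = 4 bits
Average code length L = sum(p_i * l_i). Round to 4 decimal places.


Weighted contributions p_i * l_i:
  H: (15/34) * 1 = 15/34
  E: (10/34) * 2 = 20/34
  F: (9/34) * 4 = 36/34
Sum = (15 + 20 + 36)/34 = 71/34

L = 71/34 = 2.0882 bits/symbol


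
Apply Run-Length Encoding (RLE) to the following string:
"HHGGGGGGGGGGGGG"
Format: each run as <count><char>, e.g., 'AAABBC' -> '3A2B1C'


Scanning runs left to right:
  i=0: run of 'H' x 2 -> '2H'
  i=2: run of 'G' x 13 -> '13G'

RLE = 2H13G


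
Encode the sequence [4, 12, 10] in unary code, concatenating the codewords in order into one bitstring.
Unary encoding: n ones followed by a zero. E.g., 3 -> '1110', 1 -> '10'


Encode each number as n ones followed by a terminating 0:
  4 -> 11110 (5 bits)
  12 -> 1111111111110 (13 bits)
  10 -> 11111111110 (11 bits)
Total length = 5 + 13 + 11 = 29 bits.

Unary([4, 12, 10]) = 11110111111111111011111111110 (29 bits)


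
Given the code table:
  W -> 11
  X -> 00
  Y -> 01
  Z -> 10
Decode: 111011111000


Decoding:
11 -> W
10 -> Z
11 -> W
11 -> W
10 -> Z
00 -> X


Result: WZWWZX


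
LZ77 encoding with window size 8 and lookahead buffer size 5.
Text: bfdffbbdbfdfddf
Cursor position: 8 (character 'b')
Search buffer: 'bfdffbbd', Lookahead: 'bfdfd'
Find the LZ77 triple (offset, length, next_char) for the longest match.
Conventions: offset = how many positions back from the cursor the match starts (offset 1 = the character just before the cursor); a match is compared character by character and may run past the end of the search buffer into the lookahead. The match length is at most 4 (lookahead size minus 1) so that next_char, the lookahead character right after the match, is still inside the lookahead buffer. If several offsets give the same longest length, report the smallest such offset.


Try each offset into the search buffer:
  offset=1 (pos 7, char 'd'): match length 0
  offset=2 (pos 6, char 'b'): match length 1
  offset=3 (pos 5, char 'b'): match length 1
  offset=4 (pos 4, char 'f'): match length 0
  offset=5 (pos 3, char 'f'): match length 0
  offset=6 (pos 2, char 'd'): match length 0
  offset=7 (pos 1, char 'f'): match length 0
  offset=8 (pos 0, char 'b'): match length 4
Longest match has length 4 at offset 8.
next_char = character at position 8 + 4 = 12 -> 'd'

Best match: offset=8, length=4 (matching 'bfdf' starting at position 0)
LZ77 triple: (8, 4, 'd')


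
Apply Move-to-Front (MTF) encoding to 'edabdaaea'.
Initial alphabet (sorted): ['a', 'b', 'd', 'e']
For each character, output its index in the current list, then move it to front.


MTF encoding:
'e': index 3 in ['a', 'b', 'd', 'e'] -> ['e', 'a', 'b', 'd']
'd': index 3 in ['e', 'a', 'b', 'd'] -> ['d', 'e', 'a', 'b']
'a': index 2 in ['d', 'e', 'a', 'b'] -> ['a', 'd', 'e', 'b']
'b': index 3 in ['a', 'd', 'e', 'b'] -> ['b', 'a', 'd', 'e']
'd': index 2 in ['b', 'a', 'd', 'e'] -> ['d', 'b', 'a', 'e']
'a': index 2 in ['d', 'b', 'a', 'e'] -> ['a', 'd', 'b', 'e']
'a': index 0 in ['a', 'd', 'b', 'e'] -> ['a', 'd', 'b', 'e']
'e': index 3 in ['a', 'd', 'b', 'e'] -> ['e', 'a', 'd', 'b']
'a': index 1 in ['e', 'a', 'd', 'b'] -> ['a', 'e', 'd', 'b']


Output: [3, 3, 2, 3, 2, 2, 0, 3, 1]


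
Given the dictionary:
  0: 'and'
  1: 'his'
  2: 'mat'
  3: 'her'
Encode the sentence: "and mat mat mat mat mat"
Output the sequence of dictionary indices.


Look up each word in the dictionary:
  'and' -> 0
  'mat' -> 2
  'mat' -> 2
  'mat' -> 2
  'mat' -> 2
  'mat' -> 2

Encoded: [0, 2, 2, 2, 2, 2]


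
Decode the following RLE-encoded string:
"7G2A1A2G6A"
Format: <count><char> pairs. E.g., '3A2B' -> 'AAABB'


Expanding each <count><char> pair:
  7G -> 'GGGGGGG'
  2A -> 'AA'
  1A -> 'A'
  2G -> 'GG'
  6A -> 'AAAAAA'

Decoded = GGGGGGGAAAGGAAAAAA


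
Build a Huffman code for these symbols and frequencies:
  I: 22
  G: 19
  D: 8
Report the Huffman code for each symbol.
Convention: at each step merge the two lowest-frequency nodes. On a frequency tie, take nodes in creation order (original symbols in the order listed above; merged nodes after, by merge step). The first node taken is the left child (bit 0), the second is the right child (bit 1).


Huffman tree construction:
Step 1: Merge D(8) + G(19) = 27
Step 2: Merge I(22) + (D+G)(27) = 49
Read each symbol's code off the tree from the root (left child = 0, right child = 1).

Codes:
  I: 0 (length 1)
  G: 11 (length 2)
  D: 10 (length 2)
Average code length: 76/49 = 1.5510 bits/symbol


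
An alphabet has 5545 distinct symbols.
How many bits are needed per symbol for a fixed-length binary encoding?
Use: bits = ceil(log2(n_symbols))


log2(5545) = 12.437
Bracket: 2^12 = 4096 < 5545 <= 2^13 = 8192
So ceil(log2(5545)) = 13

bits = ceil(log2(5545)) = ceil(12.437) = 13 bits


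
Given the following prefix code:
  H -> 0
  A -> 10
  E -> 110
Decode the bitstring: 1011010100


Decoding step by step:
Bits 10 -> A
Bits 110 -> E
Bits 10 -> A
Bits 10 -> A
Bits 0 -> H


Decoded message: AEAAH


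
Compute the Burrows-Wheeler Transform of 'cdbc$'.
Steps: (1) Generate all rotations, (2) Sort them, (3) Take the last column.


Rotations (sorted):
  0: $cdbc -> last char: c
  1: bc$cd -> last char: d
  2: c$cdb -> last char: b
  3: cdbc$ -> last char: $
  4: dbc$c -> last char: c


BWT = cdb$c


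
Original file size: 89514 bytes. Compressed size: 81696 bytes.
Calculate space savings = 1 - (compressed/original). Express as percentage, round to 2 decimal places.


ratio = compressed/original = 81696/89514 = 0.912662
savings = 1 - ratio = 1 - 0.912662 = 0.087338
as a percentage: 0.087338 * 100 = 8.73%

Space savings = 1 - 81696/89514 = 8.73%


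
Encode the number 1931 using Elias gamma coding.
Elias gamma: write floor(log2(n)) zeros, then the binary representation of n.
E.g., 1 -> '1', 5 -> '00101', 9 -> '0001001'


num_bits = floor(log2(1931)) + 1 = 11
leading_zeros = num_bits - 1 = 10
binary(1931) = 11110001011

Elias gamma(1931) = '0000000000' + '11110001011' = 000000000011110001011 (21 bits)


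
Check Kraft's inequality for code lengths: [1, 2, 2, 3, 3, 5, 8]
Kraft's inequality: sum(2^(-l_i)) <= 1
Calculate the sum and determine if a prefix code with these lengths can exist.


Sum = 2^(-1) + 2^(-2) + 2^(-2) + 2^(-3) + 2^(-3) + 2^(-5) + 2^(-8)
    = 0.5 + 0.25 + 0.25 + 0.125 + 0.125 + 0.03125 + 0.00390625
    = 329/256 = 1.28515625
Since 1.28515625 > 1, Kraft's inequality is NOT satisfied.
A prefix code with these lengths CANNOT exist.

Kraft sum = 1.28515625. Not satisfied.


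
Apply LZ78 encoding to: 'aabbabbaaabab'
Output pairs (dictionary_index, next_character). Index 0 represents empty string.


LZ78 encoding steps:
Dictionary: {0: ''}
Step 1: w='' (idx 0), next='a' -> output (0, 'a'), add 'a' as idx 1
Step 2: w='a' (idx 1), next='b' -> output (1, 'b'), add 'ab' as idx 2
Step 3: w='' (idx 0), next='b' -> output (0, 'b'), add 'b' as idx 3
Step 4: w='ab' (idx 2), next='b' -> output (2, 'b'), add 'abb' as idx 4
Step 5: w='a' (idx 1), next='a' -> output (1, 'a'), add 'aa' as idx 5
Step 6: w='ab' (idx 2), next='a' -> output (2, 'a'), add 'aba' as idx 6
Step 7: w='b' (idx 3), end of input -> output (3, '')


Encoded: [(0, 'a'), (1, 'b'), (0, 'b'), (2, 'b'), (1, 'a'), (2, 'a'), (3, '')]


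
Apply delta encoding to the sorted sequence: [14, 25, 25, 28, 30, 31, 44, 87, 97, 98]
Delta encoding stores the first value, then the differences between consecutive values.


First value: 14
Deltas:
  25 - 14 = 11
  25 - 25 = 0
  28 - 25 = 3
  30 - 28 = 2
  31 - 30 = 1
  44 - 31 = 13
  87 - 44 = 43
  97 - 87 = 10
  98 - 97 = 1


Delta encoded: [14, 11, 0, 3, 2, 1, 13, 43, 10, 1]


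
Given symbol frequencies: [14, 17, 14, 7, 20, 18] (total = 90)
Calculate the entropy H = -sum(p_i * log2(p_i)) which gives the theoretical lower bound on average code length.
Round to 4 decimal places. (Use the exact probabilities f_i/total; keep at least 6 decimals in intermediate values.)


Per-symbol terms -p_i * log2(p_i) with p_i = f_i/90:
  p = 14/90 = 0.155556: log2(p) = -2.684498, -p*log2(p) = 0.417589
  p = 17/90 = 0.188889: log2(p) = -2.404390, -p*log2(p) = 0.454163
  p = 14/90 = 0.155556: log2(p) = -2.684498, -p*log2(p) = 0.417589
  p = 7/90 = 0.077778: log2(p) = -3.684498, -p*log2(p) = 0.286572
  p = 20/90 = 0.222222: log2(p) = -2.169925, -p*log2(p) = 0.482206
  p = 18/90 = 0.200000: log2(p) = -2.321928, -p*log2(p) = 0.464386
H = 0.417589 + 0.454163 + 0.417589 + 0.286572 + 0.482206 + 0.464386 = 2.522505

H = 2.5225 bits/symbol


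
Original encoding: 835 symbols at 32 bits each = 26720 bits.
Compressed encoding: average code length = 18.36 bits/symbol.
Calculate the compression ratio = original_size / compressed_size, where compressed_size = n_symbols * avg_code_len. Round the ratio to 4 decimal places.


original_size = n_symbols * orig_bits = 835 * 32 = 26720 bits
compressed_size = n_symbols * avg_code_len = 835 * 18.36 = 15330.6 bits
ratio = original_size / compressed_size = 26720 / 15330.6 = 1.7429

Compression ratio = 1.7429


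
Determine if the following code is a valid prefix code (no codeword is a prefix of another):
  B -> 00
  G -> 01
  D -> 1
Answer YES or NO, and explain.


Checking each pair (does one codeword prefix another?):
  B='00' vs G='01': no prefix
  B='00' vs D='1': no prefix
  G='01' vs B='00': no prefix
  G='01' vs D='1': no prefix
  D='1' vs B='00': no prefix
  D='1' vs G='01': no prefix
No violation found over all pairs.

YES -- this is a valid prefix code. No codeword is a prefix of any other codeword.


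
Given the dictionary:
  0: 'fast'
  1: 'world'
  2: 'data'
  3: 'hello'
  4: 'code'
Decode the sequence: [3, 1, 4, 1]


Look up each index in the dictionary:
  3 -> 'hello'
  1 -> 'world'
  4 -> 'code'
  1 -> 'world'

Decoded: "hello world code world"


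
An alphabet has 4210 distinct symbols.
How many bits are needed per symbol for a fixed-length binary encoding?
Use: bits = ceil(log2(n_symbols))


log2(4210) = 12.0396
Bracket: 2^12 = 4096 < 4210 <= 2^13 = 8192
So ceil(log2(4210)) = 13

bits = ceil(log2(4210)) = ceil(12.0396) = 13 bits


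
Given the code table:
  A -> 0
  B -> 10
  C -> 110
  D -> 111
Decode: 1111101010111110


Decoding:
111 -> D
110 -> C
10 -> B
10 -> B
111 -> D
110 -> C


Result: DCBBDC


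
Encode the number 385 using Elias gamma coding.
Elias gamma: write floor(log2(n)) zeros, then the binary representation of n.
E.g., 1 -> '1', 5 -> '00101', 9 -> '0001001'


num_bits = floor(log2(385)) + 1 = 9
leading_zeros = num_bits - 1 = 8
binary(385) = 110000001

Elias gamma(385) = '00000000' + '110000001' = 00000000110000001 (17 bits)


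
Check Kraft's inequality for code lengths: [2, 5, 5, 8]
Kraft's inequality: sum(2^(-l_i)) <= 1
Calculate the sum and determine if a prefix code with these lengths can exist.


Sum = 2^(-2) + 2^(-5) + 2^(-5) + 2^(-8)
    = 0.25 + 0.03125 + 0.03125 + 0.00390625
    = 81/256 = 0.31640625
Since 0.31640625 <= 1, Kraft's inequality IS satisfied.
A prefix code with these lengths CAN exist.

Kraft sum = 0.31640625. Satisfied.


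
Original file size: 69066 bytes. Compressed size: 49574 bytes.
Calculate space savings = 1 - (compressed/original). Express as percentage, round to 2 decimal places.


ratio = compressed/original = 49574/69066 = 0.717777
savings = 1 - ratio = 1 - 0.717777 = 0.282223
as a percentage: 0.282223 * 100 = 28.22%

Space savings = 1 - 49574/69066 = 28.22%


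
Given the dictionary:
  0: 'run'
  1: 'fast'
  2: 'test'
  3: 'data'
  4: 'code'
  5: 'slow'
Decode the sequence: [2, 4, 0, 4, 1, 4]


Look up each index in the dictionary:
  2 -> 'test'
  4 -> 'code'
  0 -> 'run'
  4 -> 'code'
  1 -> 'fast'
  4 -> 'code'

Decoded: "test code run code fast code"


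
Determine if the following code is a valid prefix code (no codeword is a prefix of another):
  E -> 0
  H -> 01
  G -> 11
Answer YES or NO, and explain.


Checking each pair (does one codeword prefix another?):
  E='0' vs H='01': prefix -- VIOLATION

NO -- this is NOT a valid prefix code. E (0) is a prefix of H (01).


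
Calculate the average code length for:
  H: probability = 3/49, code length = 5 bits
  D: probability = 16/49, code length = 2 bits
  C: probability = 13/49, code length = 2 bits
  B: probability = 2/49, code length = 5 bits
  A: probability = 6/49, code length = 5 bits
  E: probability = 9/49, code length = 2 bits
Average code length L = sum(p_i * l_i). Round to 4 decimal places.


Weighted contributions p_i * l_i:
  H: (3/49) * 5 = 15/49
  D: (16/49) * 2 = 32/49
  C: (13/49) * 2 = 26/49
  B: (2/49) * 5 = 10/49
  A: (6/49) * 5 = 30/49
  E: (9/49) * 2 = 18/49
Sum = (15 + 32 + 26 + 10 + 30 + 18)/49 = 131/49

L = 131/49 = 2.6735 bits/symbol


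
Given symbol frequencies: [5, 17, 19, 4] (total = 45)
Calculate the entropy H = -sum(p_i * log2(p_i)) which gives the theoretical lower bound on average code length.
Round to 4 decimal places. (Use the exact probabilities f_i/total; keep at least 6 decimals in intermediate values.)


Per-symbol terms -p_i * log2(p_i) with p_i = f_i/45:
  p = 5/45 = 0.111111: log2(p) = -3.169925, -p*log2(p) = 0.352214
  p = 17/45 = 0.377778: log2(p) = -1.404390, -p*log2(p) = 0.530547
  p = 19/45 = 0.422222: log2(p) = -1.243926, -p*log2(p) = 0.525213
  p = 4/45 = 0.088889: log2(p) = -3.491853, -p*log2(p) = 0.310387
H = 0.352214 + 0.530547 + 0.525213 + 0.310387 = 1.718361

H = 1.7184 bits/symbol


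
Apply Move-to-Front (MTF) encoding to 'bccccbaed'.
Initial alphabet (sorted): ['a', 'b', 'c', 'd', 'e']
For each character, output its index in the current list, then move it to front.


MTF encoding:
'b': index 1 in ['a', 'b', 'c', 'd', 'e'] -> ['b', 'a', 'c', 'd', 'e']
'c': index 2 in ['b', 'a', 'c', 'd', 'e'] -> ['c', 'b', 'a', 'd', 'e']
'c': index 0 in ['c', 'b', 'a', 'd', 'e'] -> ['c', 'b', 'a', 'd', 'e']
'c': index 0 in ['c', 'b', 'a', 'd', 'e'] -> ['c', 'b', 'a', 'd', 'e']
'c': index 0 in ['c', 'b', 'a', 'd', 'e'] -> ['c', 'b', 'a', 'd', 'e']
'b': index 1 in ['c', 'b', 'a', 'd', 'e'] -> ['b', 'c', 'a', 'd', 'e']
'a': index 2 in ['b', 'c', 'a', 'd', 'e'] -> ['a', 'b', 'c', 'd', 'e']
'e': index 4 in ['a', 'b', 'c', 'd', 'e'] -> ['e', 'a', 'b', 'c', 'd']
'd': index 4 in ['e', 'a', 'b', 'c', 'd'] -> ['d', 'e', 'a', 'b', 'c']


Output: [1, 2, 0, 0, 0, 1, 2, 4, 4]


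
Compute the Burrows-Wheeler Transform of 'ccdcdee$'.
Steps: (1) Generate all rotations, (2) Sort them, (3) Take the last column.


Rotations (sorted):
  0: $ccdcdee -> last char: e
  1: ccdcdee$ -> last char: $
  2: cdcdee$c -> last char: c
  3: cdee$ccd -> last char: d
  4: dcdee$cc -> last char: c
  5: dee$ccdc -> last char: c
  6: e$ccdcde -> last char: e
  7: ee$ccdcd -> last char: d


BWT = e$cdcced


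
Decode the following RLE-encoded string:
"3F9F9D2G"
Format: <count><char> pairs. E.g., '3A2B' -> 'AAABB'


Expanding each <count><char> pair:
  3F -> 'FFF'
  9F -> 'FFFFFFFFF'
  9D -> 'DDDDDDDDD'
  2G -> 'GG'

Decoded = FFFFFFFFFFFFDDDDDDDDDGG


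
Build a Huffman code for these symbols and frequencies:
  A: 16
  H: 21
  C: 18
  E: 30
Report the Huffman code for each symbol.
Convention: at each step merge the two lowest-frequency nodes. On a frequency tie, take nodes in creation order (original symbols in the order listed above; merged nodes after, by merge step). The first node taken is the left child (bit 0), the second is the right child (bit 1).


Huffman tree construction:
Step 1: Merge A(16) + C(18) = 34
Step 2: Merge H(21) + E(30) = 51
Step 3: Merge (A+C)(34) + (H+E)(51) = 85
Read each symbol's code off the tree from the root (left child = 0, right child = 1).

Codes:
  A: 00 (length 2)
  H: 10 (length 2)
  C: 01 (length 2)
  E: 11 (length 2)
Average code length: 170/85 = 2.0000 bits/symbol


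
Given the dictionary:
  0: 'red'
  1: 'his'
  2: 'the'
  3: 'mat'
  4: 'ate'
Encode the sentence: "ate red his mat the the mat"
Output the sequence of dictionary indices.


Look up each word in the dictionary:
  'ate' -> 4
  'red' -> 0
  'his' -> 1
  'mat' -> 3
  'the' -> 2
  'the' -> 2
  'mat' -> 3

Encoded: [4, 0, 1, 3, 2, 2, 3]


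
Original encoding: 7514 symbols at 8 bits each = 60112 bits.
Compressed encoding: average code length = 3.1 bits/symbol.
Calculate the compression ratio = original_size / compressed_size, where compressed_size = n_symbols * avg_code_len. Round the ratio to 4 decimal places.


original_size = n_symbols * orig_bits = 7514 * 8 = 60112 bits
compressed_size = n_symbols * avg_code_len = 7514 * 3.1 = 23293.4 bits
ratio = original_size / compressed_size = 60112 / 23293.4 = 2.5806

Compression ratio = 2.5806


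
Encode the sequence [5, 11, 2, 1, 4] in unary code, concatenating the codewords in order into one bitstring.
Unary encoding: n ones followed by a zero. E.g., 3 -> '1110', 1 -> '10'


Encode each number as n ones followed by a terminating 0:
  5 -> 111110 (6 bits)
  11 -> 111111111110 (12 bits)
  2 -> 110 (3 bits)
  1 -> 10 (2 bits)
  4 -> 11110 (5 bits)
Total length = 6 + 12 + 3 + 2 + 5 = 28 bits.

Unary([5, 11, 2, 1, 4]) = 1111101111111111101101011110 (28 bits)


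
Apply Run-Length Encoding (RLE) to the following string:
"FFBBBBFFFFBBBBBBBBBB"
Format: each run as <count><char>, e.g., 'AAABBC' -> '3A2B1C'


Scanning runs left to right:
  i=0: run of 'F' x 2 -> '2F'
  i=2: run of 'B' x 4 -> '4B'
  i=6: run of 'F' x 4 -> '4F'
  i=10: run of 'B' x 10 -> '10B'

RLE = 2F4B4F10B


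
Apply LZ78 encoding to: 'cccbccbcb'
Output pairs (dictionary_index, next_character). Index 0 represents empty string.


LZ78 encoding steps:
Dictionary: {0: ''}
Step 1: w='' (idx 0), next='c' -> output (0, 'c'), add 'c' as idx 1
Step 2: w='c' (idx 1), next='c' -> output (1, 'c'), add 'cc' as idx 2
Step 3: w='' (idx 0), next='b' -> output (0, 'b'), add 'b' as idx 3
Step 4: w='cc' (idx 2), next='b' -> output (2, 'b'), add 'ccb' as idx 4
Step 5: w='c' (idx 1), next='b' -> output (1, 'b'), add 'cb' as idx 5


Encoded: [(0, 'c'), (1, 'c'), (0, 'b'), (2, 'b'), (1, 'b')]


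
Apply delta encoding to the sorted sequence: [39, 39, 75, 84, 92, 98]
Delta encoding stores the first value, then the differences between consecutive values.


First value: 39
Deltas:
  39 - 39 = 0
  75 - 39 = 36
  84 - 75 = 9
  92 - 84 = 8
  98 - 92 = 6


Delta encoded: [39, 0, 36, 9, 8, 6]


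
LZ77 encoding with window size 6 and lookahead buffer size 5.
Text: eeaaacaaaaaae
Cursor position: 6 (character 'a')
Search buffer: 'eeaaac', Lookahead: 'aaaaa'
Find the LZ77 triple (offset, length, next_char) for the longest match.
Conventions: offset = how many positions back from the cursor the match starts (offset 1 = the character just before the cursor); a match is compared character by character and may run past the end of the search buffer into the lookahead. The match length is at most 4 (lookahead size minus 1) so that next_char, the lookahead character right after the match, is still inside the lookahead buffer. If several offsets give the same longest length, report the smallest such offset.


Try each offset into the search buffer:
  offset=1 (pos 5, char 'c'): match length 0
  offset=2 (pos 4, char 'a'): match length 1
  offset=3 (pos 3, char 'a'): match length 2
  offset=4 (pos 2, char 'a'): match length 3
  offset=5 (pos 1, char 'e'): match length 0
  offset=6 (pos 0, char 'e'): match length 0
Longest match has length 3 at offset 4.
next_char = character at position 6 + 3 = 9 -> 'a'

Best match: offset=4, length=3 (matching 'aaa' starting at position 2)
LZ77 triple: (4, 3, 'a')


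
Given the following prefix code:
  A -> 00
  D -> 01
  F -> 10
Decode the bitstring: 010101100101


Decoding step by step:
Bits 01 -> D
Bits 01 -> D
Bits 01 -> D
Bits 10 -> F
Bits 01 -> D
Bits 01 -> D


Decoded message: DDDFDD


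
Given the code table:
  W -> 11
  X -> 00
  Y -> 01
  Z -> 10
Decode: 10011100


Decoding:
10 -> Z
01 -> Y
11 -> W
00 -> X


Result: ZYWX


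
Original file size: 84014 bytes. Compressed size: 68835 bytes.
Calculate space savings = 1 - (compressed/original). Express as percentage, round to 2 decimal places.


ratio = compressed/original = 68835/84014 = 0.819328
savings = 1 - ratio = 1 - 0.819328 = 0.180672
as a percentage: 0.180672 * 100 = 18.07%

Space savings = 1 - 68835/84014 = 18.07%


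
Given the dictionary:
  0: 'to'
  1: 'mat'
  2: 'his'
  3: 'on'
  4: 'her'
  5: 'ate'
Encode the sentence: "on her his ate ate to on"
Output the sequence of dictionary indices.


Look up each word in the dictionary:
  'on' -> 3
  'her' -> 4
  'his' -> 2
  'ate' -> 5
  'ate' -> 5
  'to' -> 0
  'on' -> 3

Encoded: [3, 4, 2, 5, 5, 0, 3]


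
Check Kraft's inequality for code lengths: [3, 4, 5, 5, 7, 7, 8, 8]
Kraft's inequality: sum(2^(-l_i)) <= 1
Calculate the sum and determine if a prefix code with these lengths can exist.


Sum = 2^(-3) + 2^(-4) + 2^(-5) + 2^(-5) + 2^(-7) + 2^(-7) + 2^(-8) + 2^(-8)
    = 0.125 + 0.0625 + 0.03125 + 0.03125 + 0.0078125 + 0.0078125 + 0.00390625 + 0.00390625
    = 70/256 = 0.2734375
Since 0.2734375 <= 1, Kraft's inequality IS satisfied.
A prefix code with these lengths CAN exist.

Kraft sum = 0.2734375. Satisfied.


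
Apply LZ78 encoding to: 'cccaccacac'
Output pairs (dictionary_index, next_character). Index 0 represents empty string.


LZ78 encoding steps:
Dictionary: {0: ''}
Step 1: w='' (idx 0), next='c' -> output (0, 'c'), add 'c' as idx 1
Step 2: w='c' (idx 1), next='c' -> output (1, 'c'), add 'cc' as idx 2
Step 3: w='' (idx 0), next='a' -> output (0, 'a'), add 'a' as idx 3
Step 4: w='cc' (idx 2), next='a' -> output (2, 'a'), add 'cca' as idx 4
Step 5: w='c' (idx 1), next='a' -> output (1, 'a'), add 'ca' as idx 5
Step 6: w='c' (idx 1), end of input -> output (1, '')


Encoded: [(0, 'c'), (1, 'c'), (0, 'a'), (2, 'a'), (1, 'a'), (1, '')]


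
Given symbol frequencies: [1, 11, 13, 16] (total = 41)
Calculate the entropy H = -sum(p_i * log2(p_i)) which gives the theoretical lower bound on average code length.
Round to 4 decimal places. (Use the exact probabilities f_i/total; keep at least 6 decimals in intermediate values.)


Per-symbol terms -p_i * log2(p_i) with p_i = f_i/41:
  p = 1/41 = 0.024390: log2(p) = -5.357552, -p*log2(p) = 0.130672
  p = 11/41 = 0.268293: log2(p) = -1.898120, -p*log2(p) = 0.509252
  p = 13/41 = 0.317073: log2(p) = -1.657112, -p*log2(p) = 0.525426
  p = 16/41 = 0.390244: log2(p) = -1.357552, -p*log2(p) = 0.529776
H = 0.130672 + 0.509252 + 0.525426 + 0.529776 = 1.695126

H = 1.6951 bits/symbol


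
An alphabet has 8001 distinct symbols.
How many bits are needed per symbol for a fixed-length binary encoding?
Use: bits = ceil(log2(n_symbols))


log2(8001) = 12.966
Bracket: 2^12 = 4096 < 8001 <= 2^13 = 8192
So ceil(log2(8001)) = 13

bits = ceil(log2(8001)) = ceil(12.966) = 13 bits


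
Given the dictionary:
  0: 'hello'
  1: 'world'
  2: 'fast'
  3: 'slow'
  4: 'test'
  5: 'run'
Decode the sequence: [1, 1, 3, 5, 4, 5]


Look up each index in the dictionary:
  1 -> 'world'
  1 -> 'world'
  3 -> 'slow'
  5 -> 'run'
  4 -> 'test'
  5 -> 'run'

Decoded: "world world slow run test run"


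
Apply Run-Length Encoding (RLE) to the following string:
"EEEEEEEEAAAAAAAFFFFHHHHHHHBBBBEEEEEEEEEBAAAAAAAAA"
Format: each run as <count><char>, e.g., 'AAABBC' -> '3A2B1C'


Scanning runs left to right:
  i=0: run of 'E' x 8 -> '8E'
  i=8: run of 'A' x 7 -> '7A'
  i=15: run of 'F' x 4 -> '4F'
  i=19: run of 'H' x 7 -> '7H'
  i=26: run of 'B' x 4 -> '4B'
  i=30: run of 'E' x 9 -> '9E'
  i=39: run of 'B' x 1 -> '1B'
  i=40: run of 'A' x 9 -> '9A'

RLE = 8E7A4F7H4B9E1B9A


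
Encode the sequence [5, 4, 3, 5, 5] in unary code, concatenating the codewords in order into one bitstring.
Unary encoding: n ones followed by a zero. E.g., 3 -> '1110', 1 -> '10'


Encode each number as n ones followed by a terminating 0:
  5 -> 111110 (6 bits)
  4 -> 11110 (5 bits)
  3 -> 1110 (4 bits)
  5 -> 111110 (6 bits)
  5 -> 111110 (6 bits)
Total length = 6 + 5 + 4 + 6 + 6 = 27 bits.

Unary([5, 4, 3, 5, 5]) = 111110111101110111110111110 (27 bits)


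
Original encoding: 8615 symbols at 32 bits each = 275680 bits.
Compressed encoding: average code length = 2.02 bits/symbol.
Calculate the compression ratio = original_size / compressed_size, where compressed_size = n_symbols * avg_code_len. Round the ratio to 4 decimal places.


original_size = n_symbols * orig_bits = 8615 * 32 = 275680 bits
compressed_size = n_symbols * avg_code_len = 8615 * 2.02 = 17402.3 bits
ratio = original_size / compressed_size = 275680 / 17402.3 = 15.8416

Compression ratio = 15.8416


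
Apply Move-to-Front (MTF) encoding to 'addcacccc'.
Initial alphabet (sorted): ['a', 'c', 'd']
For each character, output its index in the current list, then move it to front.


MTF encoding:
'a': index 0 in ['a', 'c', 'd'] -> ['a', 'c', 'd']
'd': index 2 in ['a', 'c', 'd'] -> ['d', 'a', 'c']
'd': index 0 in ['d', 'a', 'c'] -> ['d', 'a', 'c']
'c': index 2 in ['d', 'a', 'c'] -> ['c', 'd', 'a']
'a': index 2 in ['c', 'd', 'a'] -> ['a', 'c', 'd']
'c': index 1 in ['a', 'c', 'd'] -> ['c', 'a', 'd']
'c': index 0 in ['c', 'a', 'd'] -> ['c', 'a', 'd']
'c': index 0 in ['c', 'a', 'd'] -> ['c', 'a', 'd']
'c': index 0 in ['c', 'a', 'd'] -> ['c', 'a', 'd']


Output: [0, 2, 0, 2, 2, 1, 0, 0, 0]


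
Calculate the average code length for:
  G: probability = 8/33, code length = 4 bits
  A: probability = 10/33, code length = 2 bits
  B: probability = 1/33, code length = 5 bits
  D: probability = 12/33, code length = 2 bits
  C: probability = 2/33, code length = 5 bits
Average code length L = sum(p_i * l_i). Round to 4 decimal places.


Weighted contributions p_i * l_i:
  G: (8/33) * 4 = 32/33
  A: (10/33) * 2 = 20/33
  B: (1/33) * 5 = 5/33
  D: (12/33) * 2 = 24/33
  C: (2/33) * 5 = 10/33
Sum = (32 + 20 + 5 + 24 + 10)/33 = 91/33

L = 91/33 = 2.7576 bits/symbol


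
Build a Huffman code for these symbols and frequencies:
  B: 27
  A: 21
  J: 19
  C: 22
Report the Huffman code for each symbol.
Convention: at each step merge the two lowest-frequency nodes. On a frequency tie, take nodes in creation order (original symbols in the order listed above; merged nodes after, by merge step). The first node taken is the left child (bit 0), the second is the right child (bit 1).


Huffman tree construction:
Step 1: Merge J(19) + A(21) = 40
Step 2: Merge C(22) + B(27) = 49
Step 3: Merge (J+A)(40) + (C+B)(49) = 89
Read each symbol's code off the tree from the root (left child = 0, right child = 1).

Codes:
  B: 11 (length 2)
  A: 01 (length 2)
  J: 00 (length 2)
  C: 10 (length 2)
Average code length: 178/89 = 2.0000 bits/symbol


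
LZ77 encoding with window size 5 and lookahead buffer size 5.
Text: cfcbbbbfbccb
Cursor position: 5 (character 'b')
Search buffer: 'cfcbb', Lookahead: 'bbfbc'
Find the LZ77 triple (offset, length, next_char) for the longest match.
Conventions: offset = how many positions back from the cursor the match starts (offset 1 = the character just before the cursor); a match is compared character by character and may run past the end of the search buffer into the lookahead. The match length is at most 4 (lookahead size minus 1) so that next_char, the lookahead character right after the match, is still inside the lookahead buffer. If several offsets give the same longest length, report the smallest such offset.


Try each offset into the search buffer:
  offset=1 (pos 4, char 'b'): match length 2
  offset=2 (pos 3, char 'b'): match length 2
  offset=3 (pos 2, char 'c'): match length 0
  offset=4 (pos 1, char 'f'): match length 0
  offset=5 (pos 0, char 'c'): match length 0
Longest match has length 2, found at offsets 1, 2; take the smallest, offset 1.
next_char = character at position 5 + 2 = 7 -> 'f'

Best match: offset=1, length=2 (matching 'bb' starting at position 4)
LZ77 triple: (1, 2, 'f')


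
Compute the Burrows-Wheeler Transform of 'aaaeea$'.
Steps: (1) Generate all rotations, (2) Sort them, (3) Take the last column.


Rotations (sorted):
  0: $aaaeea -> last char: a
  1: a$aaaee -> last char: e
  2: aaaeea$ -> last char: $
  3: aaeea$a -> last char: a
  4: aeea$aa -> last char: a
  5: ea$aaae -> last char: e
  6: eea$aaa -> last char: a


BWT = ae$aaea


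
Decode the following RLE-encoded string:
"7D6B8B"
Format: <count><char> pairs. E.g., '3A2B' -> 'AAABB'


Expanding each <count><char> pair:
  7D -> 'DDDDDDD'
  6B -> 'BBBBBB'
  8B -> 'BBBBBBBB'

Decoded = DDDDDDDBBBBBBBBBBBBBB


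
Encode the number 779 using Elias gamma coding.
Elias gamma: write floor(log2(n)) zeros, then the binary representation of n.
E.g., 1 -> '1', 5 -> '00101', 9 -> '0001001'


num_bits = floor(log2(779)) + 1 = 10
leading_zeros = num_bits - 1 = 9
binary(779) = 1100001011

Elias gamma(779) = '000000000' + '1100001011' = 0000000001100001011 (19 bits)


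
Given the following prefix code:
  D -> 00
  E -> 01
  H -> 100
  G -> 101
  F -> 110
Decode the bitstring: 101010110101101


Decoding step by step:
Bits 101 -> G
Bits 01 -> E
Bits 01 -> E
Bits 101 -> G
Bits 01 -> E
Bits 101 -> G


Decoded message: GEEGEG


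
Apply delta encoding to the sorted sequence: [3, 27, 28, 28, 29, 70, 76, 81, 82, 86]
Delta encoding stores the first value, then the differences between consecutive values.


First value: 3
Deltas:
  27 - 3 = 24
  28 - 27 = 1
  28 - 28 = 0
  29 - 28 = 1
  70 - 29 = 41
  76 - 70 = 6
  81 - 76 = 5
  82 - 81 = 1
  86 - 82 = 4


Delta encoded: [3, 24, 1, 0, 1, 41, 6, 5, 1, 4]


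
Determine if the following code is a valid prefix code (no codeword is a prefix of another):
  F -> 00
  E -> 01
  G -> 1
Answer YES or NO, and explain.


Checking each pair (does one codeword prefix another?):
  F='00' vs E='01': no prefix
  F='00' vs G='1': no prefix
  E='01' vs F='00': no prefix
  E='01' vs G='1': no prefix
  G='1' vs F='00': no prefix
  G='1' vs E='01': no prefix
No violation found over all pairs.

YES -- this is a valid prefix code. No codeword is a prefix of any other codeword.


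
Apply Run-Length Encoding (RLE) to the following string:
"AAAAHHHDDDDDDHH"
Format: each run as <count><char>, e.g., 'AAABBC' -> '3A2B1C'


Scanning runs left to right:
  i=0: run of 'A' x 4 -> '4A'
  i=4: run of 'H' x 3 -> '3H'
  i=7: run of 'D' x 6 -> '6D'
  i=13: run of 'H' x 2 -> '2H'

RLE = 4A3H6D2H


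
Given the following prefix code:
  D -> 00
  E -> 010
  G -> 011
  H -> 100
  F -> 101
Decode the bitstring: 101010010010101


Decoding step by step:
Bits 101 -> F
Bits 010 -> E
Bits 010 -> E
Bits 010 -> E
Bits 101 -> F


Decoded message: FEEEF


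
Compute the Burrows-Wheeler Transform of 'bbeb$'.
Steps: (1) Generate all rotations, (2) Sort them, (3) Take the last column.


Rotations (sorted):
  0: $bbeb -> last char: b
  1: b$bbe -> last char: e
  2: bbeb$ -> last char: $
  3: beb$b -> last char: b
  4: eb$bb -> last char: b


BWT = be$bb


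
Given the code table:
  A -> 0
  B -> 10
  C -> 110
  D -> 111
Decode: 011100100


Decoding:
0 -> A
111 -> D
0 -> A
0 -> A
10 -> B
0 -> A


Result: ADAABA


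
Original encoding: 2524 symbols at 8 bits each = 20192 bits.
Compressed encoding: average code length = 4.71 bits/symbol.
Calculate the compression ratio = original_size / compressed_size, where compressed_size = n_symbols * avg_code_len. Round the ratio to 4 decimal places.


original_size = n_symbols * orig_bits = 2524 * 8 = 20192 bits
compressed_size = n_symbols * avg_code_len = 2524 * 4.71 = 11888.04 bits
ratio = original_size / compressed_size = 20192 / 11888.04 = 1.6985

Compression ratio = 1.6985


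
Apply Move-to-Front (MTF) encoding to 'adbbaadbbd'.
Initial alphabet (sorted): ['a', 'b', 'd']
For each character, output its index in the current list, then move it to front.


MTF encoding:
'a': index 0 in ['a', 'b', 'd'] -> ['a', 'b', 'd']
'd': index 2 in ['a', 'b', 'd'] -> ['d', 'a', 'b']
'b': index 2 in ['d', 'a', 'b'] -> ['b', 'd', 'a']
'b': index 0 in ['b', 'd', 'a'] -> ['b', 'd', 'a']
'a': index 2 in ['b', 'd', 'a'] -> ['a', 'b', 'd']
'a': index 0 in ['a', 'b', 'd'] -> ['a', 'b', 'd']
'd': index 2 in ['a', 'b', 'd'] -> ['d', 'a', 'b']
'b': index 2 in ['d', 'a', 'b'] -> ['b', 'd', 'a']
'b': index 0 in ['b', 'd', 'a'] -> ['b', 'd', 'a']
'd': index 1 in ['b', 'd', 'a'] -> ['d', 'b', 'a']


Output: [0, 2, 2, 0, 2, 0, 2, 2, 0, 1]


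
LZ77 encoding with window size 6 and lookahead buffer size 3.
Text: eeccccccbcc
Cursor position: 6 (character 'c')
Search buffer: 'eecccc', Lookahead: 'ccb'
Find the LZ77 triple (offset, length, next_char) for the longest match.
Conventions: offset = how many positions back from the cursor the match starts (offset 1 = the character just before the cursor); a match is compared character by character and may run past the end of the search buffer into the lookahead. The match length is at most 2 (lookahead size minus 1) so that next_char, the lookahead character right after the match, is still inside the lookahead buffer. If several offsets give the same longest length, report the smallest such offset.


Try each offset into the search buffer:
  offset=1 (pos 5, char 'c'): match length 2
  offset=2 (pos 4, char 'c'): match length 2
  offset=3 (pos 3, char 'c'): match length 2
  offset=4 (pos 2, char 'c'): match length 2
  offset=5 (pos 1, char 'e'): match length 0
  offset=6 (pos 0, char 'e'): match length 0
Longest match has length 2, found at offsets 1, 2, 3, 4; take the smallest, offset 1.
next_char = character at position 6 + 2 = 8 -> 'b'

Best match: offset=1, length=2 (matching 'cc' starting at position 5)
LZ77 triple: (1, 2, 'b')


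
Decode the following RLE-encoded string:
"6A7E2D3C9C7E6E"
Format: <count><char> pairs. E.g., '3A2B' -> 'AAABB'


Expanding each <count><char> pair:
  6A -> 'AAAAAA'
  7E -> 'EEEEEEE'
  2D -> 'DD'
  3C -> 'CCC'
  9C -> 'CCCCCCCCC'
  7E -> 'EEEEEEE'
  6E -> 'EEEEEE'

Decoded = AAAAAAEEEEEEEDDCCCCCCCCCCCCEEEEEEEEEEEEE


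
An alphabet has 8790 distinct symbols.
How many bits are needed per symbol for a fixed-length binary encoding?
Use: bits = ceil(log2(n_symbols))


log2(8790) = 13.1016
Bracket: 2^13 = 8192 < 8790 <= 2^14 = 16384
So ceil(log2(8790)) = 14

bits = ceil(log2(8790)) = ceil(13.1016) = 14 bits


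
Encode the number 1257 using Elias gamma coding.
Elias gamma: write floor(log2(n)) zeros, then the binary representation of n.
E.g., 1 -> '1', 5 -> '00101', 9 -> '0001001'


num_bits = floor(log2(1257)) + 1 = 11
leading_zeros = num_bits - 1 = 10
binary(1257) = 10011101001

Elias gamma(1257) = '0000000000' + '10011101001' = 000000000010011101001 (21 bits)


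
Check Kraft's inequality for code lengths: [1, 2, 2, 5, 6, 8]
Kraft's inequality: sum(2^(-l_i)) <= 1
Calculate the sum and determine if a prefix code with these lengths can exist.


Sum = 2^(-1) + 2^(-2) + 2^(-2) + 2^(-5) + 2^(-6) + 2^(-8)
    = 0.5 + 0.25 + 0.25 + 0.03125 + 0.015625 + 0.00390625
    = 269/256 = 1.05078125
Since 1.05078125 > 1, Kraft's inequality is NOT satisfied.
A prefix code with these lengths CANNOT exist.

Kraft sum = 1.05078125. Not satisfied.


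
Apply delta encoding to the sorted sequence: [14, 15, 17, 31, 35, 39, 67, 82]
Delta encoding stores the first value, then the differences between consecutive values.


First value: 14
Deltas:
  15 - 14 = 1
  17 - 15 = 2
  31 - 17 = 14
  35 - 31 = 4
  39 - 35 = 4
  67 - 39 = 28
  82 - 67 = 15


Delta encoded: [14, 1, 2, 14, 4, 4, 28, 15]


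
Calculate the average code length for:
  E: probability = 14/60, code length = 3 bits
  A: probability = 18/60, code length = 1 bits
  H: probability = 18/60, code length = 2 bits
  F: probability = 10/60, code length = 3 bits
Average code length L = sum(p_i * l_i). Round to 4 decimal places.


Weighted contributions p_i * l_i:
  E: (14/60) * 3 = 42/60
  A: (18/60) * 1 = 18/60
  H: (18/60) * 2 = 36/60
  F: (10/60) * 3 = 30/60
Sum = (42 + 18 + 36 + 30)/60 = 126/60

L = 126/60 = 2.1000 bits/symbol


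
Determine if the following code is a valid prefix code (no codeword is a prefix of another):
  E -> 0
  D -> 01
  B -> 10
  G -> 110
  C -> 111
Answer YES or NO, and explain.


Checking each pair (does one codeword prefix another?):
  E='0' vs D='01': prefix -- VIOLATION

NO -- this is NOT a valid prefix code. E (0) is a prefix of D (01).


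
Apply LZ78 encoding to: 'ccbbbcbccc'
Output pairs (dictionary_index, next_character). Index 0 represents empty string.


LZ78 encoding steps:
Dictionary: {0: ''}
Step 1: w='' (idx 0), next='c' -> output (0, 'c'), add 'c' as idx 1
Step 2: w='c' (idx 1), next='b' -> output (1, 'b'), add 'cb' as idx 2
Step 3: w='' (idx 0), next='b' -> output (0, 'b'), add 'b' as idx 3
Step 4: w='b' (idx 3), next='c' -> output (3, 'c'), add 'bc' as idx 4
Step 5: w='bc' (idx 4), next='c' -> output (4, 'c'), add 'bcc' as idx 5
Step 6: w='c' (idx 1), end of input -> output (1, '')


Encoded: [(0, 'c'), (1, 'b'), (0, 'b'), (3, 'c'), (4, 'c'), (1, '')]


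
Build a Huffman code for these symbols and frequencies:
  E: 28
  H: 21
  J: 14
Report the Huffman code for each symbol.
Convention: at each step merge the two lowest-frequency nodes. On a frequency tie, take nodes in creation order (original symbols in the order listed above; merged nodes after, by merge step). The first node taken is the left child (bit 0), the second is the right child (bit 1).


Huffman tree construction:
Step 1: Merge J(14) + H(21) = 35
Step 2: Merge E(28) + (J+H)(35) = 63
Read each symbol's code off the tree from the root (left child = 0, right child = 1).

Codes:
  E: 0 (length 1)
  H: 11 (length 2)
  J: 10 (length 2)
Average code length: 98/63 = 1.5556 bits/symbol


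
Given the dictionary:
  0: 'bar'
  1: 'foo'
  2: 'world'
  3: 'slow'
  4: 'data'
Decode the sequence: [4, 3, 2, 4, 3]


Look up each index in the dictionary:
  4 -> 'data'
  3 -> 'slow'
  2 -> 'world'
  4 -> 'data'
  3 -> 'slow'

Decoded: "data slow world data slow"


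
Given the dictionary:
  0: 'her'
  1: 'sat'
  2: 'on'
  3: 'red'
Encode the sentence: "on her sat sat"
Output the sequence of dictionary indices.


Look up each word in the dictionary:
  'on' -> 2
  'her' -> 0
  'sat' -> 1
  'sat' -> 1

Encoded: [2, 0, 1, 1]


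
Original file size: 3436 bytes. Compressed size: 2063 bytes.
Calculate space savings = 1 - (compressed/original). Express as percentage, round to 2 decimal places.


ratio = compressed/original = 2063/3436 = 0.600407
savings = 1 - ratio = 1 - 0.600407 = 0.399593
as a percentage: 0.399593 * 100 = 39.96%

Space savings = 1 - 2063/3436 = 39.96%


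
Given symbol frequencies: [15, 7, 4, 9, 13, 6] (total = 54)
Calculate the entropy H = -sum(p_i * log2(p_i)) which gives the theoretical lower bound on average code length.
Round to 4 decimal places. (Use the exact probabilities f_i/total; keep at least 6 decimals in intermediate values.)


Per-symbol terms -p_i * log2(p_i) with p_i = f_i/54:
  p = 15/54 = 0.277778: log2(p) = -1.847997, -p*log2(p) = 0.513332
  p = 7/54 = 0.129630: log2(p) = -2.947533, -p*log2(p) = 0.382088
  p = 4/54 = 0.074074: log2(p) = -3.754888, -p*log2(p) = 0.278140
  p = 9/54 = 0.166667: log2(p) = -2.584963, -p*log2(p) = 0.430827
  p = 13/54 = 0.240741: log2(p) = -2.054448, -p*log2(p) = 0.494589
  p = 6/54 = 0.111111: log2(p) = -3.169925, -p*log2(p) = 0.352214
H = 0.513332 + 0.382088 + 0.278140 + 0.430827 + 0.494589 + 0.352214 = 2.451190

H = 2.4512 bits/symbol


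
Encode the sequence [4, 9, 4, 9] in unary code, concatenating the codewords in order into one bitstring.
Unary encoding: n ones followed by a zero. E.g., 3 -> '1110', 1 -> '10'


Encode each number as n ones followed by a terminating 0:
  4 -> 11110 (5 bits)
  9 -> 1111111110 (10 bits)
  4 -> 11110 (5 bits)
  9 -> 1111111110 (10 bits)
Total length = 5 + 10 + 5 + 10 = 30 bits.

Unary([4, 9, 4, 9]) = 111101111111110111101111111110 (30 bits)


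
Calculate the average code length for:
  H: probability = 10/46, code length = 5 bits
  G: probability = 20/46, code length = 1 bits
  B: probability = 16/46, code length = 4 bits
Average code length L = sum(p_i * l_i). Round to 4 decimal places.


Weighted contributions p_i * l_i:
  H: (10/46) * 5 = 50/46
  G: (20/46) * 1 = 20/46
  B: (16/46) * 4 = 64/46
Sum = (50 + 20 + 64)/46 = 134/46

L = 134/46 = 2.9130 bits/symbol
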